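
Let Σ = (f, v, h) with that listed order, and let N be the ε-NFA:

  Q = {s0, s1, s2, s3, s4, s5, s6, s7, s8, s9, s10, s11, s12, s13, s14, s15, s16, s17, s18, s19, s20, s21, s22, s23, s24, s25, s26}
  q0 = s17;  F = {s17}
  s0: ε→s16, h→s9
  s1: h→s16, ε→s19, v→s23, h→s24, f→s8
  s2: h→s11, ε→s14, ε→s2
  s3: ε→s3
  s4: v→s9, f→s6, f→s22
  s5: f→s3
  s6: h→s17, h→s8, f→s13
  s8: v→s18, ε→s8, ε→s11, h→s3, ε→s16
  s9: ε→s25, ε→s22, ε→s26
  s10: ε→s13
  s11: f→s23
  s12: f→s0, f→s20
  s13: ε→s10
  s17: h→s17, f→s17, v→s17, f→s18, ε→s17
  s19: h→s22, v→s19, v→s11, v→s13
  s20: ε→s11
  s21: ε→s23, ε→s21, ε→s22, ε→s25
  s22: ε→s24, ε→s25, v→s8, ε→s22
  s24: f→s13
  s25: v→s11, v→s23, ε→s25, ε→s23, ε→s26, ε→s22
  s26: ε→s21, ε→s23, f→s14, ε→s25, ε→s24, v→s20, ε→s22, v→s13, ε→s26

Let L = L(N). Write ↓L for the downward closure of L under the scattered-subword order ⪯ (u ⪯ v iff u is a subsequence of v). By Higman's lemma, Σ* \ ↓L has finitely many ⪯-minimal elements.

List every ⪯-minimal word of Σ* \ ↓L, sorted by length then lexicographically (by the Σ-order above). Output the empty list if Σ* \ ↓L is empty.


min(Σ*\↓L) = [].

|Q|=27, |F|=1, |δ|=65 (32 ε).
min D↑ (1 st, q0=0, F={}): 0:f→0,v→0,h→0.
L(D↑) = ∅; no obstructions.


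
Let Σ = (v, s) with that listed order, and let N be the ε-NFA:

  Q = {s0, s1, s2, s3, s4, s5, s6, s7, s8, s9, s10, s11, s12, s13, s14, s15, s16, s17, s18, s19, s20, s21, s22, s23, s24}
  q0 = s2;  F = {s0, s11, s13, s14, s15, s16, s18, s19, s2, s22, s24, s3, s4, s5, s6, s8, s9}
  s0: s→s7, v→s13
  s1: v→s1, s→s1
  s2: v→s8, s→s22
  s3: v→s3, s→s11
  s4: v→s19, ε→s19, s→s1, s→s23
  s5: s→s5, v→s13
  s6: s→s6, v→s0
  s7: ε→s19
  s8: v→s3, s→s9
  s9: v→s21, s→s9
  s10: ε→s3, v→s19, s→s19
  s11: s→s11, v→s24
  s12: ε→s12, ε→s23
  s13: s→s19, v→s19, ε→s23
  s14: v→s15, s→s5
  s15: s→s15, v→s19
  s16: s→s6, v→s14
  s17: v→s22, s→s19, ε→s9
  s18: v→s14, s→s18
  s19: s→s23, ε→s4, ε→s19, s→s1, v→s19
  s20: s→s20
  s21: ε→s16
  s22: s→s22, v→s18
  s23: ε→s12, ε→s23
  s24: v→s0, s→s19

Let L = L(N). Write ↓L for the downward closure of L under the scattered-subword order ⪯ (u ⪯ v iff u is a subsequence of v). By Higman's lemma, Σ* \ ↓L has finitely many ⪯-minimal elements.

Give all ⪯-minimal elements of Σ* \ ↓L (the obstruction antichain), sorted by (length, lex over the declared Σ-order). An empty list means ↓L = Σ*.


|Q|=25, |F|=17, |δ|=55 (12 ε).
min D↑ (17 st, q0=0, F={16}): 0:v→1,s→2 1:v→3,s→4 2:v→5,s→2 3:v→3,s→6 4:v→7,s→4 5:v→8,s→5 6:v→9,s→6 7:v→8,s→10 8:v→11,s→12 9:v→13,s→14 10:v→13,s→10 11:v→14,s→11 12:v→15,s→12 13:v→15,s→14 14:v→14,s→16 15:v→14,s→14 16:v→16,s→16 [Hopcroft].
'vvsvss': N↓-sim [22, 20, 17, 13, 9, 6, 3] end={s1,s12,s23} rej; 6/6 single-dels accept.
'svvvvs': N↓-sim [22, 19, 16, 11, 7, 5, 3] end={s1,s12,s23} rej; 6/6 del acc.
2 minimals (antichain).

A = [vvsvss, svvvvs].


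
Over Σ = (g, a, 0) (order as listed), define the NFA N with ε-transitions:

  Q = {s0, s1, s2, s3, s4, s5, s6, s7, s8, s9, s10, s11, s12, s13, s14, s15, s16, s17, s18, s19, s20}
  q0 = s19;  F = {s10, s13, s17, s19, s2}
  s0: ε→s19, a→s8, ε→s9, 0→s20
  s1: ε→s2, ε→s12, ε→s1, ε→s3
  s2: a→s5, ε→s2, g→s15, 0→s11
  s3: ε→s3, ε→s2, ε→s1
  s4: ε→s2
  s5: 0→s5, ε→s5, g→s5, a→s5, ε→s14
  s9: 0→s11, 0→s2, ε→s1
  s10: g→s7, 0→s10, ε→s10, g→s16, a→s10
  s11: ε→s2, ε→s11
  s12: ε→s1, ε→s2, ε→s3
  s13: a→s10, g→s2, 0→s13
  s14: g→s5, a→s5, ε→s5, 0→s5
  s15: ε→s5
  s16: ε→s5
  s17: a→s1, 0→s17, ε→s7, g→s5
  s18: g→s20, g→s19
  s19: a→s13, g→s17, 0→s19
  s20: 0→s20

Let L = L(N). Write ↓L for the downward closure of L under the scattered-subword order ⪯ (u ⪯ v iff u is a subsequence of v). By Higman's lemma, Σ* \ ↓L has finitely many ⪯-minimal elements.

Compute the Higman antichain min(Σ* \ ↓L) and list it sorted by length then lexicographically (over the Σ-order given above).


Antichain: [gg, gaa, aga, aag].

|Q|=21, |F|=5, |δ|=53 (24 ε).
min D↑ (6 st, q0=0, F={3}): 0:g→1,a→2,0→0 1:g→3,a→4,0→1 2:g→4,a→5,0→2 3:g→3,a→3,0→3 4:g→3,a→3,0→4 5:g→3,a→5,0→5 [Hopcroft].
'gg': |S_i|=[14, 11, 3] end={s14,s15,s5} ∉↓L; 2/2 deletions ∈↓L.
'gaa': N↓-sim [14, 11, 8, 2] end={s14,s5} — reject; 3/3 del acc.
'aga': |S_i|=[14, 12, 7, 2] end={s14,s5} — reject; 3/3 single-dels accept.
'aag': |S_i|=[14, 12, 5, 4] end={s14,s16,s5,s7} ∉↓L; 3/3 del acc.
4 obstructions.


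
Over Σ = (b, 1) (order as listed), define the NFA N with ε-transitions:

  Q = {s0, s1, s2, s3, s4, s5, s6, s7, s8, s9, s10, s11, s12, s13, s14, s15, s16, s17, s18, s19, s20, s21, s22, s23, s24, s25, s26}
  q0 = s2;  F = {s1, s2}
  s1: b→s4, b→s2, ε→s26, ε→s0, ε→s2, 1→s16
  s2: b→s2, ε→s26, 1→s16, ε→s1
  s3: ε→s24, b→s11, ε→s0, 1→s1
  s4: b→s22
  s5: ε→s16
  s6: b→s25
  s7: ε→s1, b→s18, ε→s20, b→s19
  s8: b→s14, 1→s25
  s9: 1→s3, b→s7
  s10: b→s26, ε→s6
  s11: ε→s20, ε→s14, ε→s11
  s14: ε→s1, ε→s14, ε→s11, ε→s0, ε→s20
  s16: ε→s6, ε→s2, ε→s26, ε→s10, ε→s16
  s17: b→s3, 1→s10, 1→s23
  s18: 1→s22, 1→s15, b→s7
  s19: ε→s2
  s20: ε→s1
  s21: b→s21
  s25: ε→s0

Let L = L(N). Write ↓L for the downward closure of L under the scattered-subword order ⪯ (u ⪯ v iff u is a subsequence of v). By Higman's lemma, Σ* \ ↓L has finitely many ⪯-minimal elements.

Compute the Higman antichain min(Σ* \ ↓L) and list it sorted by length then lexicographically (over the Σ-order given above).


|Q|=27, |F|=2, |δ|=50 (27 ε).
min D↑ (1 st, q0=0, F={}): 0:b→0,1→0 (ε-aug+det+¬).
L(D↑) = ∅ ⇒ ↓L = Σ*.

Antichain: [].


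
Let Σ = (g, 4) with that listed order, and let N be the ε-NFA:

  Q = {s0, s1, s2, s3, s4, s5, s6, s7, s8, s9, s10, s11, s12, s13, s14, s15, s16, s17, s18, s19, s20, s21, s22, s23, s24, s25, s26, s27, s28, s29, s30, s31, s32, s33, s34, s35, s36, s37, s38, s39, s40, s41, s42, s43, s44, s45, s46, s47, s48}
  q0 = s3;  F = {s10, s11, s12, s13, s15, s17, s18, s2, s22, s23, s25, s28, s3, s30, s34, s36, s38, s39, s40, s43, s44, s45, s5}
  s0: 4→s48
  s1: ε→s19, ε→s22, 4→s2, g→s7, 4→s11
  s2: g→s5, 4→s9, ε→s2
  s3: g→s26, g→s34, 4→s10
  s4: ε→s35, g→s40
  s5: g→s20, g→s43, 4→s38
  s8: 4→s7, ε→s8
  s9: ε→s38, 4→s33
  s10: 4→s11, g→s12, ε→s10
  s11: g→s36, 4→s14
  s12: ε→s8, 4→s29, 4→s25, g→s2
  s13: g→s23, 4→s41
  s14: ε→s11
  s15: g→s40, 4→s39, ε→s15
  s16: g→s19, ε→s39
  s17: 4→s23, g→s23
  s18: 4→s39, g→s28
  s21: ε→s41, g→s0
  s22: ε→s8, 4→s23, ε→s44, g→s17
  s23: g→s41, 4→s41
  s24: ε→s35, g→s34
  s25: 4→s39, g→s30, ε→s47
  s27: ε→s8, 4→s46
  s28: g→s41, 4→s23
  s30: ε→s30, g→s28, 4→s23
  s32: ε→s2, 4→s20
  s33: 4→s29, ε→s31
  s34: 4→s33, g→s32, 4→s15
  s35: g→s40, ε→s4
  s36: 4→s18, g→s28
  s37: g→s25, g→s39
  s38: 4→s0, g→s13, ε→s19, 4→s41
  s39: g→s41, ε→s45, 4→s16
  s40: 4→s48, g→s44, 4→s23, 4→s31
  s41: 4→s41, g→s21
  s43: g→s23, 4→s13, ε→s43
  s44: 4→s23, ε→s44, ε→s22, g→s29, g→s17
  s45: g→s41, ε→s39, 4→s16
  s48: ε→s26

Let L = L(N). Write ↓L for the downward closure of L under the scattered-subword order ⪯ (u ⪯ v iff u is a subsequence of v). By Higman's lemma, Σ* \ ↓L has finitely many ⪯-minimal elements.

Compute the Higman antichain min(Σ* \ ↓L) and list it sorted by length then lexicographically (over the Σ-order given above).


min(Σ*\↓L) = [gg44, g44g, 44ggg, gggggg, ggggg4, gg4ggg].

|Q|=49, |F|=23, |δ|=100 (28 ε).
min D↑ (22 st, q0=0, F={15}): 0:g→1,4→2 1:g→3,4→4 2:g→5,4→6 3:g→7,4→8 4:g→9,4→10 5:g→3,4→11 6:g→12,4→6 7:g→13,4→8 8:g→14,4→15 9:g→16,4→17 10:g→15,4→10 11:g→18,4→10 12:g→19,4→20 13:g→17,4→14 14:g→17,4→15 15:g→15,4→15 16:g→21,4→17 17:g→15,4→15 18:g→19,4→17 19:g→15,4→17 20:g→19,4→10 21:g→17,4→17 [Hopcroft].
'gg44': N↓-sim [40, 36, 26, 15, 8] end={s0,s21,s26,s29,s31,s33,s41,s48} — reject; 4/4 single-dels accept.
'g44g': run [40, 36, 29, 14, 6] end={s0,s19,s21,s26,s41,s48} — reject; 4/4 del acc.
'44ggg': N↓-sim [40, 37, 25, 15, 8, 5] end={s0,s21,s26,s41,s48} — reject; 5/5 single-dels accept.
'gggggg': |S_i|=[40, 36, 26, 19, 11, 6, 5] end={s0,s21,s26,s41,s48} rej; 6/6 single-dels accept.
'ggggg4': N↓-sim [40, 36, 26, 19, 11, 6, 5] end={s0,s21,s26,s41,s48} rej; 6/6 single-dels accept.
'gg4ggg': N↓-sim [40, 36, 26, 15, 7, 6, 5] end={s0,s21,s26,s41,s48} — reject; 6/6 deletions ∈↓L.
6 minimals (antichain).


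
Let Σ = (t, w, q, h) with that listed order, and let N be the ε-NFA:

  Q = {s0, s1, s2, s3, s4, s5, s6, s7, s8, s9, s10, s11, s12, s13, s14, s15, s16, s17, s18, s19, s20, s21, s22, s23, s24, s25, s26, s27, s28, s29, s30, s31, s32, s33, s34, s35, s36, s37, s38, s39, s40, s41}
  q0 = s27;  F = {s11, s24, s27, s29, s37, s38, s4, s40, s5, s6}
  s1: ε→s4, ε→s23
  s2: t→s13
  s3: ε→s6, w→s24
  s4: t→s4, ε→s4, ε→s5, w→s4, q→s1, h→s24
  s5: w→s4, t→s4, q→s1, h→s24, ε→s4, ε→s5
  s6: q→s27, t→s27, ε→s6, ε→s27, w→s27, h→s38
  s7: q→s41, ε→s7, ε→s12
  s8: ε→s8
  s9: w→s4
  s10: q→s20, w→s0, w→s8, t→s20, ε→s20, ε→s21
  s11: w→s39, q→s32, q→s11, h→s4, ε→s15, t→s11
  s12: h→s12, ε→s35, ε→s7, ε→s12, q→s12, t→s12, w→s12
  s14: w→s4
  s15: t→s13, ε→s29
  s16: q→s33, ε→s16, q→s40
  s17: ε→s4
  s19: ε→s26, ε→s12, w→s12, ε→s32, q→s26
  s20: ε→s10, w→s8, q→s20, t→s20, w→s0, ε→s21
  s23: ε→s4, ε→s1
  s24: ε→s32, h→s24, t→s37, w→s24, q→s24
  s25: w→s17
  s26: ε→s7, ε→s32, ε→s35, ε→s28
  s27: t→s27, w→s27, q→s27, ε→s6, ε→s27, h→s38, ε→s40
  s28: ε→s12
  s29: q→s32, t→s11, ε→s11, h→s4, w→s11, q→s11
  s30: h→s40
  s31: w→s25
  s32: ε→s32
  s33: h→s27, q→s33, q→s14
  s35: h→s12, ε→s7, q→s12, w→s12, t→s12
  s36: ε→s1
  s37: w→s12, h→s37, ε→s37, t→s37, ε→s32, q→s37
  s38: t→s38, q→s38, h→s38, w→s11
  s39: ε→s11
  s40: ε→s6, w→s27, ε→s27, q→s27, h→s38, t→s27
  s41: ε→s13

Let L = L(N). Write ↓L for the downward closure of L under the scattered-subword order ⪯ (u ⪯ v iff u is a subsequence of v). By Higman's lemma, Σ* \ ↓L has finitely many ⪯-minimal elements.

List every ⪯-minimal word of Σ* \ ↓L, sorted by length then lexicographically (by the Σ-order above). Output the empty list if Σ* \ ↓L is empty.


A = [hwhhtw].

|Q|=42, |F|=10, |δ|=121 (47 ε).
min D↑ (7 st, q0=0, F={6}): 0:t→0,w→0,q→0,h→1 1:t→1,w→2,q→1,h→1 2:t→2,w→2,q→2,h→3 3:t→3,w→3,q→3,h→4 4:t→5,w→4,q→4,h→4 5:t→5,w→6,q→5,h→5 6:t→6,w→6,q→6,h→6 (ε-aug+det+¬).
'hwhhtw': run [20, 17, 16, 12, 8, 7, 5] end={s12,s13,s35,s41,s7} rej; 6/6 deletions ∈↓L.
1 obstructions.


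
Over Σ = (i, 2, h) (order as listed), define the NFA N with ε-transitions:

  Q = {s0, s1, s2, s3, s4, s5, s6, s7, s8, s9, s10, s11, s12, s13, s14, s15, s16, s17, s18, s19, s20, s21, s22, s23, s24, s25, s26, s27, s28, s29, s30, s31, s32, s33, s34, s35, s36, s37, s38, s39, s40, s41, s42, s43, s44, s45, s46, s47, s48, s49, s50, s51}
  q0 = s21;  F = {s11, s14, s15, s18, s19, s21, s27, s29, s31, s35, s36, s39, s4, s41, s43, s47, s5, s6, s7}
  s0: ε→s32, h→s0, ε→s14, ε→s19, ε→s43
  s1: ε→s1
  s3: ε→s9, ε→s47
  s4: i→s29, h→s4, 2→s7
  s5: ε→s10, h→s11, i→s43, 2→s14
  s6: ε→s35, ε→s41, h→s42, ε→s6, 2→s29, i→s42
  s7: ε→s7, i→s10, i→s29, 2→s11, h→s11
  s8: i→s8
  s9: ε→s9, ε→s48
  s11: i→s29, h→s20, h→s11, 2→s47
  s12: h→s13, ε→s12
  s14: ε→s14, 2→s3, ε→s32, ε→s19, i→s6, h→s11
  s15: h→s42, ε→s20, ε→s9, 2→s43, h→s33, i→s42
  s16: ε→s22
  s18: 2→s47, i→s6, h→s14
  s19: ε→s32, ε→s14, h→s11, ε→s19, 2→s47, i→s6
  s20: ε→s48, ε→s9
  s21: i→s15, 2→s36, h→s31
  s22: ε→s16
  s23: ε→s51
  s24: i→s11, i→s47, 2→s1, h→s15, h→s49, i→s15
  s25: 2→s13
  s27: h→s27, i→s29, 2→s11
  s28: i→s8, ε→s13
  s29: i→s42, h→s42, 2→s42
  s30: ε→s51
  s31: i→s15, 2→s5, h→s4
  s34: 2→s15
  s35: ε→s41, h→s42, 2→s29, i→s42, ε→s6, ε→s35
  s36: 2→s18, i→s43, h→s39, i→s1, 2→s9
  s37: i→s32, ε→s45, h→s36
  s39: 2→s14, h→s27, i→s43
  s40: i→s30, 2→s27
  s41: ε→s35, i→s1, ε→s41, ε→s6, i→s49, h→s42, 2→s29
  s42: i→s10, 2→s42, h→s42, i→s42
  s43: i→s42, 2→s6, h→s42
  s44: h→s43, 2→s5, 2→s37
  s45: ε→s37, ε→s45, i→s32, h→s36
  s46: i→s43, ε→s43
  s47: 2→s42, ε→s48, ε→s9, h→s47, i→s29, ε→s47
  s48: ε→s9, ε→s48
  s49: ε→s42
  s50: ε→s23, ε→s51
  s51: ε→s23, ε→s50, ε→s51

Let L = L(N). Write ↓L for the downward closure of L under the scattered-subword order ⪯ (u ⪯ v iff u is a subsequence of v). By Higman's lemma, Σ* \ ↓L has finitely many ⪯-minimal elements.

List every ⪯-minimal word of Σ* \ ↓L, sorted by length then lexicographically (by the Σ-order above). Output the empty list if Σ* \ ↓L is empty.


min(Σ*\↓L) = [ii, ih, 2222, hhi2, h2h22].

|Q|=52, |F|=19, |δ|=140 (51 ε).
min D↑ (17 st, q0=0, F={4}): 0:i→1,2→2,h→3 1:i→4,2→5,h→4 2:i→5,2→6,h→7 3:i→1,2→8,h→9 4:i→4,2→4,h→4 5:i→4,2→10,h→4 6:i→10,2→11,h→12 7:i→5,2→12,h→13 8:i→5,2→12,h→14 9:i→15,2→16,h→9 10:i→4,2→15,h→4 11:i→15,2→4,h→11 12:i→10,2→11,h→14 13:i→15,2→14,h→13 14:i→15,2→11,h→14 15:i→4,2→4,h→4 16:i→15,2→14,h→14.
'ii': run [29, 14, 4] end={s1,s10,s42,s49} — reject; 2/2 single-dels accept.
'ih': |S_i|=[29, 14, 3] end={s10,s33,s42} — reject; 2/2 single-dels accept.
'2222': |S_i|=[29, 24, 18, 7, 2] end={s10,s42} ∉↓L; 4/4 del acc.
'hhi2': N↓-sim [29, 26, 12, 3, 2] end={s10,s42} rej; 4/4 single-dels accept.
'h2h22': run [29, 26, 20, 8, 6, 2] end={s10,s42} ∉↓L; 5/5 deletions ∈↓L.
5 minimals (antichain).


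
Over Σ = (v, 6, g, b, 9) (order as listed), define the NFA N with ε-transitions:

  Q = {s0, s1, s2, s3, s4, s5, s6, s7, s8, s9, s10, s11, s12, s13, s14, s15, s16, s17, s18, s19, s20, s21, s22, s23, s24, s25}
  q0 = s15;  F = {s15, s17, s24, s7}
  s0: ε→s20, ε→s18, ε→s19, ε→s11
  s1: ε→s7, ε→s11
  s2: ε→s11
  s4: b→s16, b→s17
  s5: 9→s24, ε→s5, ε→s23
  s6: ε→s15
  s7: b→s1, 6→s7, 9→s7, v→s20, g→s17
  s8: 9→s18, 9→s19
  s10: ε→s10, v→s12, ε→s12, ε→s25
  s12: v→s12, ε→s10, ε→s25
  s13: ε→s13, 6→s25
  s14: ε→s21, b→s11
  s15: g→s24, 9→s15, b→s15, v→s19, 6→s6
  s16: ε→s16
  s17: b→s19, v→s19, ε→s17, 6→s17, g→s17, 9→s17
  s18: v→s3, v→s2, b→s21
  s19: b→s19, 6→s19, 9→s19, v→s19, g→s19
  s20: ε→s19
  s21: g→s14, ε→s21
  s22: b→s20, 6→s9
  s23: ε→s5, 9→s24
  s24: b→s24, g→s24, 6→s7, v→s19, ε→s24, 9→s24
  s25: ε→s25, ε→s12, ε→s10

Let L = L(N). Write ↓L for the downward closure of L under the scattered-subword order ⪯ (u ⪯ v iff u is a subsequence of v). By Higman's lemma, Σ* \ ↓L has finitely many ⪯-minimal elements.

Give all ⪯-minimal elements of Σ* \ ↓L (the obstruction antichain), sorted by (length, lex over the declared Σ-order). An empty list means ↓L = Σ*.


|Q|=26, |F|=4, |δ|=67 (26 ε).
min D↑ (5 st, q0=0, F={1}): 0:v→1,6→0,g→2,b→0,9→0 1:v→1,6→1,g→1,b→1,9→1 2:v→1,6→3,g→2,b→2,9→2 3:v→1,6→3,g→4,b→3,9→3 4:v→1,6→4,g→4,b→1,9→4 (ε-aug+det+¬).
'v': N↓-sim [9, 2] end={s19,s20} ∉↓L; 1/1 single-dels accept.
'g6gb': run [9, 7, 6, 2, 1] end={s19} — reject; 4/4 single-dels accept.
2 words, ⪯-incomp.

A = [v, g6gb].


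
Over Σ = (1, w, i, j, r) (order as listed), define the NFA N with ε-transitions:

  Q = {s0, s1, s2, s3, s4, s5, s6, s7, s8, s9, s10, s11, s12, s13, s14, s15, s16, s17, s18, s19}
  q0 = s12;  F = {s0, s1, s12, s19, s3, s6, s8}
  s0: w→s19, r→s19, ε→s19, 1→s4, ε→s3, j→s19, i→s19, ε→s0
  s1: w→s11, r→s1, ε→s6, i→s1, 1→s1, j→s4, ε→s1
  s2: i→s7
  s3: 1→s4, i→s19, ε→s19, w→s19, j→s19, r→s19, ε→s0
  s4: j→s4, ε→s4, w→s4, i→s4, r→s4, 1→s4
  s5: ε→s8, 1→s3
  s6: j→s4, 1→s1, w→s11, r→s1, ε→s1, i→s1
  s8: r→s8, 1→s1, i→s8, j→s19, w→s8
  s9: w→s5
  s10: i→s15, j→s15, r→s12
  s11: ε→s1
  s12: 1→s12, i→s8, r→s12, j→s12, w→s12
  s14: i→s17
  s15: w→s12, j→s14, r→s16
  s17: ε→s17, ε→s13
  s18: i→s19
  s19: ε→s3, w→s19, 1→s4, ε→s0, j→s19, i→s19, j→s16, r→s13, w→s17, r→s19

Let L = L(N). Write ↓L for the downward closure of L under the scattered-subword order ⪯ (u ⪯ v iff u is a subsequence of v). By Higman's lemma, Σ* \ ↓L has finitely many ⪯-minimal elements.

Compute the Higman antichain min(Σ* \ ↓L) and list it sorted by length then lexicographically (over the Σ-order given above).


|Q|=20, |F|=7, |δ|=69 (15 ε).
min D↑ (5 st, q0=0, F={4}): 0:1→0,w→0,i→1,j→0,r→0 1:1→2,w→1,i→1,j→3,r→1 2:1→2,w→2,i→2,j→4,r→2 3:1→4,w→3,i→3,j→3,r→3 4:1→4,w→4,i→4,j→4,r→4.
'i1j': run [12, 11, 4, 1] end={s4} — reject; 3/3 del acc.
'ij1': N↓-sim [12, 11, 7, 1] end={s4} — reject; 3/3 deletions ∈↓L.
2 words, ⪯-incomp.

min(Σ*\↓L) = [i1j, ij1].


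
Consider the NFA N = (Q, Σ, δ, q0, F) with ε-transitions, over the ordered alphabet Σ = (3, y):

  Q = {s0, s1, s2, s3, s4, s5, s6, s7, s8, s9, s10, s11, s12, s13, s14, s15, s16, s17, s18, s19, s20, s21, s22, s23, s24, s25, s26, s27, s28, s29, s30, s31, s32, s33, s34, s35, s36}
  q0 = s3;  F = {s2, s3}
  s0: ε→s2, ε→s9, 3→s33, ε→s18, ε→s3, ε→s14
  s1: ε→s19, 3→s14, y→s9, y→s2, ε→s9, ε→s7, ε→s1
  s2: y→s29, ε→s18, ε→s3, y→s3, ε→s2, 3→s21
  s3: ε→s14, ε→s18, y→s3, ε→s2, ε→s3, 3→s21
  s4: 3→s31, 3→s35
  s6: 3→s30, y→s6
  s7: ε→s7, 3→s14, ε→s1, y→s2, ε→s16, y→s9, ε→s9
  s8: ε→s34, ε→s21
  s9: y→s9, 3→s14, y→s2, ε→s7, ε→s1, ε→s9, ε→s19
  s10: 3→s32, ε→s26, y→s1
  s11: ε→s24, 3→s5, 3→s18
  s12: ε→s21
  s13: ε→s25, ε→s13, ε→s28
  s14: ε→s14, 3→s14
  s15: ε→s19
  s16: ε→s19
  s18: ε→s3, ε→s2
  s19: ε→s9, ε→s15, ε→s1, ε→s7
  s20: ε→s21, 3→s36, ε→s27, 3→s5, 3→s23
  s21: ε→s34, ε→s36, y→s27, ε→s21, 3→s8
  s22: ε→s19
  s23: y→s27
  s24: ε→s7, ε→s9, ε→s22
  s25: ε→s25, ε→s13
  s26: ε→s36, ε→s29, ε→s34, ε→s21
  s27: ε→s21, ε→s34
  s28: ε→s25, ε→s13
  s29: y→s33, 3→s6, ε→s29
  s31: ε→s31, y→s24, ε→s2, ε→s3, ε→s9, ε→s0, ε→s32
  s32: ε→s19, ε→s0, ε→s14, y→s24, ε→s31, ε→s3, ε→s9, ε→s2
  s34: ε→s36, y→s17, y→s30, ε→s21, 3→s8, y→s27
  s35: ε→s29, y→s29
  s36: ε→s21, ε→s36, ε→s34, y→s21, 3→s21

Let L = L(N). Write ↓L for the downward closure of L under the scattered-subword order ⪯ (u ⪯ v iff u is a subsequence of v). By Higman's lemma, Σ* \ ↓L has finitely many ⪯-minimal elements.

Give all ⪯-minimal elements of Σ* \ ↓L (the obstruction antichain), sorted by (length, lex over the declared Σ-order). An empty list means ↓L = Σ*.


|Q|=37, |F|=2, |δ|=121 (80 ε).
min D↑ (2 st, q0=0, F={1}): 0:3→1,y→0 1:3→1,y→1.
'3': |S_i|=[14, 9] end={s14,s17,s21,s27,s30,s34,s36,s6,s8} ∉↓L; 1/1 del acc.
1 words, ⪯-incomp.

min(Σ*\↓L) = [3].


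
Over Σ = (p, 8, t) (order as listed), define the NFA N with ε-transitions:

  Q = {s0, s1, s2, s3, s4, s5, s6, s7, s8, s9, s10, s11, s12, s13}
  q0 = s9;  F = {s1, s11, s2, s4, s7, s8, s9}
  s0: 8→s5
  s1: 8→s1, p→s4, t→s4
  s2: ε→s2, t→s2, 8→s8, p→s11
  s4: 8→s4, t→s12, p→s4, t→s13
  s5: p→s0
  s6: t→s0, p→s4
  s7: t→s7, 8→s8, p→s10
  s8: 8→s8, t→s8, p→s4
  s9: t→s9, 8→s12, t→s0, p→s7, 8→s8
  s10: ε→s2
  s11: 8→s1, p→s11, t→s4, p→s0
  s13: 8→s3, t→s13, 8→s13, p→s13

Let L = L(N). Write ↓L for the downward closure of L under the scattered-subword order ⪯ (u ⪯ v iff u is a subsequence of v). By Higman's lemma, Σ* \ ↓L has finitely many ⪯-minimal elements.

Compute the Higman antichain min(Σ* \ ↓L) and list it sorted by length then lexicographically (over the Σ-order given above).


|Q|=14, |F|=7, |δ|=35 (2 ε).
min D↑ (8 st, q0=0, F={6}): 0:p→1,8→2,t→0 1:p→3,8→2,t→1 2:p→4,8→2,t→2 3:p→5,8→2,t→3 4:p→4,8→4,t→6 5:p→5,8→7,t→4 6:p→6,8→6,t→6 7:p→4,8→7,t→4 [Hopcroft].
'8pt': run [13, 8, 6, 3] end={s12,s13,s3} ∉↓L; 3/3 deletions ∈↓L.
'ppptt': run [13, 12, 11, 8, 4, 3] end={s12,s13,s3} ∉↓L; 5/5 single-dels accept.
2 words, ⪯-incomp.

min(Σ*\↓L) = [8pt, ppptt].


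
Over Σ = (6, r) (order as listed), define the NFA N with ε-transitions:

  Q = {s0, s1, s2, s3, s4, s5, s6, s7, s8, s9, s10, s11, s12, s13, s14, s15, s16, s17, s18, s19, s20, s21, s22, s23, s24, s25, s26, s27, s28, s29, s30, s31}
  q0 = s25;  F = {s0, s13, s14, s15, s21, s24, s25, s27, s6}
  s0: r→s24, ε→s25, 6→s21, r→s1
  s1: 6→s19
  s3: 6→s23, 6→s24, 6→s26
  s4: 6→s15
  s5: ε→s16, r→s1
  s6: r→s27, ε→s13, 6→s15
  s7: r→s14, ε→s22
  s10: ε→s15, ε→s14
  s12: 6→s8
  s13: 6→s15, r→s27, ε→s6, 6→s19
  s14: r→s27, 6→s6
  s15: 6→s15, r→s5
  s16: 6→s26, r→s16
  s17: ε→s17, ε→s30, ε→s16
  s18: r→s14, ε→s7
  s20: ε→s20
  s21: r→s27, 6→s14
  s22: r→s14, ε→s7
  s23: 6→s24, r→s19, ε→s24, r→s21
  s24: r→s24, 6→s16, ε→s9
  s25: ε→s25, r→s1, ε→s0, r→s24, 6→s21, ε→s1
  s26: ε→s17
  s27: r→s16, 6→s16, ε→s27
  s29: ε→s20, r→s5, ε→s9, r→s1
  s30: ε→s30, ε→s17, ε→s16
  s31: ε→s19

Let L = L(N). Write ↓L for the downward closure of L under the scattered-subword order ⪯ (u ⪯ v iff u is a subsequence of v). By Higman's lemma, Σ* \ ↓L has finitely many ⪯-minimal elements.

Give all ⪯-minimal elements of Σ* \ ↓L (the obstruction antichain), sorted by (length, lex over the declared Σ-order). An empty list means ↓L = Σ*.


|Q|=32, |F|=9, |δ|=64 (26 ε).
min D↑ (8 st, q0=0, F={5}): 0:6→1,r→2 1:6→3,r→4 2:6→5,r→2 3:6→6,r→4 4:6→5,r→5 5:6→5,r→5 6:6→7,r→4 7:6→7,r→5 (ε-aug+det+¬).
'r6': N↓-sim [17, 10, 5] end={s16,s17,s19,s26,s30} rej; 2/2 del acc.
'6rr': N↓-sim [17, 13, 8, 6] end={s1,s16,s17,s19,s26,s30} rej; 3/3 deletions ∈↓L.
'6666r': N↓-sim [17, 13, 12, 11, 8, 7] end={s1,s16,s17,s19,s26,s30,s5} — reject; 5/5 del acc.
3 words, ⪯-incomp.

Antichain: [r6, 6rr, 6666r].


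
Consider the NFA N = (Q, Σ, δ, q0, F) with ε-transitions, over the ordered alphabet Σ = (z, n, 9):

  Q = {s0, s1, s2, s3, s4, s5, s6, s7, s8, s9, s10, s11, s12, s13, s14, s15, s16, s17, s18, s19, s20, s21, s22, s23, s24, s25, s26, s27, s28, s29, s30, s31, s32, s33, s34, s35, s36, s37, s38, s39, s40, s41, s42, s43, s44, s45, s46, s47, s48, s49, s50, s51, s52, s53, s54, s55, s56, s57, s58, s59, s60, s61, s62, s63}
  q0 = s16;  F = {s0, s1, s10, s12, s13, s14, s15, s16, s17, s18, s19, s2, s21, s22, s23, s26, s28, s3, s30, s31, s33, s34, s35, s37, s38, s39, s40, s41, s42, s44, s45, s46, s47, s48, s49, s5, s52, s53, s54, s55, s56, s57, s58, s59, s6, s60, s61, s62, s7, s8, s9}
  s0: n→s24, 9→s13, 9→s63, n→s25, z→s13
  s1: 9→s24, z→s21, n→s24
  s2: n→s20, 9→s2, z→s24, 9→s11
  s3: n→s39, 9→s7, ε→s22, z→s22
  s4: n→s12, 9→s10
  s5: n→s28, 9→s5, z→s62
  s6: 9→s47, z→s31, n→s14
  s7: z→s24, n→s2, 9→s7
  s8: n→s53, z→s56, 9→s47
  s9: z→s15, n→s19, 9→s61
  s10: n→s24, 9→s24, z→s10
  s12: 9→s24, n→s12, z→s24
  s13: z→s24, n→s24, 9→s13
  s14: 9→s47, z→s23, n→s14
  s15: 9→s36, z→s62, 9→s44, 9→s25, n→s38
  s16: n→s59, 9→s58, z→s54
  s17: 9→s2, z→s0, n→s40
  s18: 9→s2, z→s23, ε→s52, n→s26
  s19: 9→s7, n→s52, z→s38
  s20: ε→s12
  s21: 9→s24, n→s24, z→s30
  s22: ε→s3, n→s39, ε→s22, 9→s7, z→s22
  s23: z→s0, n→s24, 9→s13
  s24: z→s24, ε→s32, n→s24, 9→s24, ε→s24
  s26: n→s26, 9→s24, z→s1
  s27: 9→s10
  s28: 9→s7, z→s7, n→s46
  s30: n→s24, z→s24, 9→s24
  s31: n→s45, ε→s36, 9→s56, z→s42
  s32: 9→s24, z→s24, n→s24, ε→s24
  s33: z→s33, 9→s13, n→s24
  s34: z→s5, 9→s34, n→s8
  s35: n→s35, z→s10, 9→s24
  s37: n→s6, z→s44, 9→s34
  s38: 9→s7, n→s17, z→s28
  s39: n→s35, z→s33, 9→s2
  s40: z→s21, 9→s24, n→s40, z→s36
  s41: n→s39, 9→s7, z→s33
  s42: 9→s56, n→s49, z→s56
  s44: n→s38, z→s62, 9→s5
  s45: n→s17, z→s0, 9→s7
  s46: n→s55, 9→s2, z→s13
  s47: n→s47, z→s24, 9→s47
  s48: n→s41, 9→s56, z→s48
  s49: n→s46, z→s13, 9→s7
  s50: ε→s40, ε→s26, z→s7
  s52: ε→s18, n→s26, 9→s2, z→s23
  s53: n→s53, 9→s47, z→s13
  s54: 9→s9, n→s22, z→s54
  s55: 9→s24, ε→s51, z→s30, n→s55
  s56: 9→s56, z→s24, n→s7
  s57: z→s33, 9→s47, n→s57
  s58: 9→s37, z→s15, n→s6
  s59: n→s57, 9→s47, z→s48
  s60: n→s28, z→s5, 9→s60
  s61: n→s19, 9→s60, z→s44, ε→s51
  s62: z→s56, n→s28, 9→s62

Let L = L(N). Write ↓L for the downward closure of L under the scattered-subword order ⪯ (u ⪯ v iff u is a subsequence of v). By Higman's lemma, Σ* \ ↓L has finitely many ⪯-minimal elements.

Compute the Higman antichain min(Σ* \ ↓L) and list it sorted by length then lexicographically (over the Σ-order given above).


Antichain: [n9z, nnzn, znnn9, 9zzzz, 999nzz].

|Q|=64, |F|=51, |δ|=183 (14 ε).
min D↑ (50 st, q0=0, F={19}): 0:z→1,n→2,9→3 1:z→1,n→4,9→5 2:z→6,n→7,9→8 3:z→9,n→10,9→11 4:z→4,n→12,9→13 5:z→9,n→14,9→15 6:z→6,n→16,9→17 7:z→18,n→7,9→8 8:z→19,n→8,9→8 9:z→20,n→21,9→22 10:z→23,n→24,9→8 11:z→22,n→10,9→25 12:z→18,n→26,9→27 13:z→19,n→27,9→13 14:z→21,n→28,9→13 15:z→22,n→14,9→29 16:z→18,n→12,9→13 17:z→19,n→13,9→17 18:z→18,n→19,9→30 19:z→19,n→19,9→19 20:z→17,n→31,9→20 21:z→31,n→32,9→13 22:z→20,n→21,9→33 23:z→34,n→35,9→17 24:z→36,n→24,9→8 25:z→33,n→37,9→25 26:z→38,n→26,9→19 27:z→19,n→39,9→27 28:z→36,n→40,9→27 29:z→33,n→31,9→29 30:z→19,n→19,9→30 31:z→13,n→41,9→13 32:z→42,n→43,9→27 33:z→20,n→31,9→33 34:z→17,n→44,9→17 35:z→42,n→32,9→13 36:z→42,n→19,9→30 37:z→17,n→45,9→8 38:z→38,n→19,9→19 39:z→19,n→39,9→19 40:z→46,n→40,9→19 41:z→30,n→47,9→27 42:z→30,n→19,9→30 43:z→48,n→43,9→19 44:z→30,n→41,9→13 45:z→30,n→45,9→8 46:z→48,n→19,9→19 47:z→49,n→47,9→19 48:z→49,n→19,9→19 49:z→19,n→19,9→19 [Hopcroft].
'n9z': run [59, 47, 11, 2] end={s24,s32} — reject; 3/3 single-dels accept.
'nnzn': run [59, 47, 35, 13, 3] end={s24,s25,s32} — reject; 4/4 single-dels accept.
'znnn9': N↓-sim [59, 48, 36, 27, 15, 2] end={s24,s32} ∉↓L; 5/5 deletions ∈↓L.
'9zzzz': run [59, 47, 32, 22, 10, 2] end={s24,s32} ∉↓L; 5/5 deletions ∈↓L.
'999nzz': N↓-sim [59, 47, 44, 22, 17, 10, 2] end={s24,s32} ∉↓L; 6/6 del acc.
5 obstructions.


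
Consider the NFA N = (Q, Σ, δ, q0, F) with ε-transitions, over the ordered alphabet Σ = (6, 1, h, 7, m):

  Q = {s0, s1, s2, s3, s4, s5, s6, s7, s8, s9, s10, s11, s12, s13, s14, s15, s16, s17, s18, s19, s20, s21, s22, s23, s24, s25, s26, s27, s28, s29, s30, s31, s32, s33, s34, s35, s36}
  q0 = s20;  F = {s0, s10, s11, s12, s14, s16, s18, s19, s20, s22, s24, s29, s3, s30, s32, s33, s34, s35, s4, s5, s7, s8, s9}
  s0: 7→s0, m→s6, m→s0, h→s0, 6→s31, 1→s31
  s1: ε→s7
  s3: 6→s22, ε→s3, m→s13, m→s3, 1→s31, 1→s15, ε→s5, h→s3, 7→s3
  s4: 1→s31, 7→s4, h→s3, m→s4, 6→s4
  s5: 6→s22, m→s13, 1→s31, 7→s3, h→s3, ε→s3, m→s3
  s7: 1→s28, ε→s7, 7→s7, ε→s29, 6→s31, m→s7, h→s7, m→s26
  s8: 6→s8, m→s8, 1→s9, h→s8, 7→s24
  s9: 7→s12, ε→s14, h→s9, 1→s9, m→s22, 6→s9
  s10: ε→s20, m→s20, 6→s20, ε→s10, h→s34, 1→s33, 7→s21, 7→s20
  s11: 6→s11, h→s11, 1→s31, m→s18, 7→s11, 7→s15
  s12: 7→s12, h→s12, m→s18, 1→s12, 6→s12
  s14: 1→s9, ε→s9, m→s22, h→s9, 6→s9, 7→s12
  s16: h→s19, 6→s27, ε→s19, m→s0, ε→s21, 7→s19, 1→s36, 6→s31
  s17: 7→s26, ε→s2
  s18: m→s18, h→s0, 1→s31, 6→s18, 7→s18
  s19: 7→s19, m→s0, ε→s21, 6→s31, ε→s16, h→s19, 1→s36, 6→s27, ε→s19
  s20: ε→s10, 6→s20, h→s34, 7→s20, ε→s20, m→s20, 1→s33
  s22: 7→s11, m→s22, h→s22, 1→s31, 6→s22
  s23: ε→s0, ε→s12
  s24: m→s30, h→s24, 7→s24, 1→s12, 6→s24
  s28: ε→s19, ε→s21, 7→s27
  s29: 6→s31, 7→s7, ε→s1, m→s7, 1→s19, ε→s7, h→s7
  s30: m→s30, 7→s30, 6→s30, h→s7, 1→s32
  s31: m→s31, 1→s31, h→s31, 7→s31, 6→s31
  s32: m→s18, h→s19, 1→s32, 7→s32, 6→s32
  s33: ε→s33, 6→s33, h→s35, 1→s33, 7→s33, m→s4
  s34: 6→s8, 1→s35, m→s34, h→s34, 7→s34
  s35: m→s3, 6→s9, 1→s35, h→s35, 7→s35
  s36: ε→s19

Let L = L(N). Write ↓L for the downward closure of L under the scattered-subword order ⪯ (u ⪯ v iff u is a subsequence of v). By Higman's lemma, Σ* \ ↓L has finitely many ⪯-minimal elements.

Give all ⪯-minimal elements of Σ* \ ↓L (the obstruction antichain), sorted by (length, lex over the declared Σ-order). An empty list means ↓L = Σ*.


|Q|=37, |F|=23, |δ|=157 (26 ε).
min D↑ (19 st, q0=0, F={8}): 0:6→0,1→1,h→2,7→0,m→0 1:6→1,1→1,h→3,7→1,m→4 2:6→5,1→3,h→2,7→2,m→2 3:6→6,1→3,h→3,7→3,m→7 4:6→4,1→8,h→7,7→4,m→4 5:6→5,1→6,h→5,7→9,m→5 6:6→6,1→6,h→6,7→10,m→11 7:6→11,1→8,h→7,7→7,m→7 8:6→8,1→8,h→8,7→8,m→8 9:6→9,1→10,h→9,7→9,m→12 10:6→10,1→10,h→10,7→10,m→13 11:6→11,1→8,h→11,7→14,m→11 12:6→12,1→15,h→16,7→12,m→12 13:6→13,1→8,h→17,7→13,m→13 14:6→14,1→8,h→14,7→14,m→13 15:6→15,1→15,h→18,7→15,m→13 16:6→8,1→18,h→16,7→16,m→16 17:6→8,1→8,h→17,7→17,m→17 18:6→8,1→18,h→18,7→18,m→17.
'1m1': run [33, 23, 11, 2] end={s15,s31} ∉↓L; 3/3 single-dels accept.
'h67mh6': |S_i|=[33, 29, 24, 20, 16, 13, 2] end={s27,s31} ∉↓L; 6/6 del acc.
2 words, ⪯-incomp.

min(Σ*\↓L) = [1m1, h67mh6].


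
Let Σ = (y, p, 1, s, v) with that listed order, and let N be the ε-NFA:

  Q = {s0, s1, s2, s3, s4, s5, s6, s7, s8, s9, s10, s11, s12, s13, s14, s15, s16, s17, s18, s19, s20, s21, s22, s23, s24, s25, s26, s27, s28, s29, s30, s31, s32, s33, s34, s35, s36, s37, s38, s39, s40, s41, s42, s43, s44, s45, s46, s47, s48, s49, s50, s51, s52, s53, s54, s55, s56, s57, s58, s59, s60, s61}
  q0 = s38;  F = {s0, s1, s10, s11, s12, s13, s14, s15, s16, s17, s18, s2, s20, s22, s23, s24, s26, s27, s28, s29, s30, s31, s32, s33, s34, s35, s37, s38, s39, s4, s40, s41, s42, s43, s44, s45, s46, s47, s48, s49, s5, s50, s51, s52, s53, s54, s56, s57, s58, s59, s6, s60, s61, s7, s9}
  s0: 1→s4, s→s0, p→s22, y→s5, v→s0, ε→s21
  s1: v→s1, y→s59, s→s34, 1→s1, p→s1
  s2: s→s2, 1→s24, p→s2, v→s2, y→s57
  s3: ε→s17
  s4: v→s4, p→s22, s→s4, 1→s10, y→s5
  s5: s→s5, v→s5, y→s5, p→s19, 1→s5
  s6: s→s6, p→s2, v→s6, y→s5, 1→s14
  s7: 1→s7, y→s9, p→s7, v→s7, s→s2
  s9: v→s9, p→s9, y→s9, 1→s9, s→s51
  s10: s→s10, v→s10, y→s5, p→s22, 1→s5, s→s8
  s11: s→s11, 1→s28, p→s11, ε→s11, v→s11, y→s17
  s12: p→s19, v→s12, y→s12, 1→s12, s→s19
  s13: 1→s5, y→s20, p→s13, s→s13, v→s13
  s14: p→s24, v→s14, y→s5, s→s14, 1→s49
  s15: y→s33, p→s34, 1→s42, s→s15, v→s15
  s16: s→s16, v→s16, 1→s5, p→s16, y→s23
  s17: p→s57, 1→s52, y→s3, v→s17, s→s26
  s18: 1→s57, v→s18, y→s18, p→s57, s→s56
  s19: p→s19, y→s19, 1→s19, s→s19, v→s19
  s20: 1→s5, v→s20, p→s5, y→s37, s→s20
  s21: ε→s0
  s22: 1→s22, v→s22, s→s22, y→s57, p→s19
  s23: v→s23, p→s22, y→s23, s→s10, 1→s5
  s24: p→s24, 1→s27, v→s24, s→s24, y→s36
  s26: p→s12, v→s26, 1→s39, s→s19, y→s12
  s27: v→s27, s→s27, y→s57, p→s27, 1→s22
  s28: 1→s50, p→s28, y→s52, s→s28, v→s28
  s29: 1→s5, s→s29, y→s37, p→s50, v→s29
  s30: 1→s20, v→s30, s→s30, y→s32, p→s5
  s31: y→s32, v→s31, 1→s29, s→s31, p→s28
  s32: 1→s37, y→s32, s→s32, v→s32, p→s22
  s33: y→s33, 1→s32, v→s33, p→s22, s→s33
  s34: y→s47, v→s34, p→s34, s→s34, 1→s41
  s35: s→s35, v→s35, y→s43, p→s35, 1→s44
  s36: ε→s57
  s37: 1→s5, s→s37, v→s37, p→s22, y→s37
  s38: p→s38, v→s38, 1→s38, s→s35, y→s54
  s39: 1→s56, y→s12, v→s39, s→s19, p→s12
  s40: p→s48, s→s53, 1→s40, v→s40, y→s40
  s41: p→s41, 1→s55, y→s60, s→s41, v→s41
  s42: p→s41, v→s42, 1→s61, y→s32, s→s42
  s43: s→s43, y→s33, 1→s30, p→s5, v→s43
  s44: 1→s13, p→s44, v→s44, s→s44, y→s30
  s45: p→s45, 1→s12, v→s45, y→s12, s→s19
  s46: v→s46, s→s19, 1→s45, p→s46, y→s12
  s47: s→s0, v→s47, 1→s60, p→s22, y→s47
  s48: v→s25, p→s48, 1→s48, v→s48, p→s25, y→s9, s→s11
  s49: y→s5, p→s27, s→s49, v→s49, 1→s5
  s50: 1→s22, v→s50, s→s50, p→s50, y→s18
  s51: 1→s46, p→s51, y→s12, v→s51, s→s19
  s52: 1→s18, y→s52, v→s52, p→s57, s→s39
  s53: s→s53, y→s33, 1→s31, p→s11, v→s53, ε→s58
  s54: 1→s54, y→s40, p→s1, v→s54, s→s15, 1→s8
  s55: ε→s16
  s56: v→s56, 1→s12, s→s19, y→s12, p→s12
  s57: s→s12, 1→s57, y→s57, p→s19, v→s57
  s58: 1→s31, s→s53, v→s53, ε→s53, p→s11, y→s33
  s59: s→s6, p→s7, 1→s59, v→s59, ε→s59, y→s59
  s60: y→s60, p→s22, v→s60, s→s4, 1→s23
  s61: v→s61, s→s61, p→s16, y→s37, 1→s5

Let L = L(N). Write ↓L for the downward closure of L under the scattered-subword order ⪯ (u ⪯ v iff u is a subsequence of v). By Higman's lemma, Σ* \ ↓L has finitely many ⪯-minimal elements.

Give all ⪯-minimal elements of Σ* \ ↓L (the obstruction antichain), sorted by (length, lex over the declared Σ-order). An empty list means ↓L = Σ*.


|Q|=62, |F|=55, |δ|=293 (9 ε).
min D↑ (55 st, q0=0, F={27}): 0:y→1,p→0,1→0,s→2,v→0 1:y→3,p→4,1→1,s→5,v→1 2:y→6,p→2,1→7,s→2,v→2 3:y→3,p→8,1→3,s→9,v→3 4:y→10,p→4,1→4,s→11,v→4 5:y→12,p→11,1→13,s→5,v→5 6:y→12,p→14,1→15,s→6,v→6 7:y→15,p→7,1→16,s→7,v→7 8:y→17,p→8,1→8,s→18,v→8 9:y→12,p→18,1→19,s→9,v→9 10:y→10,p→20,1→10,s→21,v→10 11:y→22,p→11,1→23,s→11,v→11 12:y→12,p→24,1→25,s→12,v→12 13:y→25,p→23,1→26,s→13,v→13 14:y→14,p→27,1→14,s→14,v→14 15:y→25,p→14,1→28,s→15,v→15 16:y→28,p→16,1→14,s→16,v→16 17:y→17,p→17,1→17,s→29,v→17 18:y→30,p→18,1→31,s→18,v→18 19:y→25,p→31,1→32,s→19,v→19 20:y→17,p→20,1→20,s→33,v→20 21:y→14,p→33,1→34,s→21,v→21 22:y→22,p→24,1→35,s→36,v→22 23:y→35,p→23,1→37,s→23,v→23 24:y→38,p→27,1→24,s→24,v→24 25:y→25,p→24,1→39,s→25,v→25 26:y→39,p→37,1→14,s→26,v→26 27:y→27,p→27,1→27,s→27,v→27 28:y→39,p→14,1→14,s→28,v→28 29:y→40,p→29,1→41,s→27,v→29 30:y→30,p→38,1→42,s→43,v→30 31:y→42,p→31,1→44,s→31,v→31 32:y→39,p→44,1→14,s→32,v→32 33:y→38,p→33,1→45,s→33,v→33 34:y→14,p→45,1→46,s→34,v→34 35:y→35,p→24,1→47,s→48,v→35 36:y→14,p→24,1→48,s→36,v→36 37:y→47,p→37,1→14,s→37,v→37 38:y→38,p→27,1→38,s→40,v→38 39:y→39,p→24,1→14,s→39,v→39 40:y→40,p→27,1→40,s→27,v→40 41:y→40,p→41,1→49,s→27,v→41 42:y→42,p→38,1→50,s→51,v→42 43:y→40,p→40,1→51,s→27,v→43 44:y→50,p→44,1→24,s→44,v→44 45:y→38,p→45,1→52,s→45,v→45 46:y→14,p→52,1→14,s→46,v→46 47:y→47,p→24,1→14,s→53,v→47 48:y→14,p→24,1→53,s→48,v→48 49:y→40,p→49,1→40,s→27,v→49 50:y→50,p→38,1→38,s→54,v→50 51:y→40,p→40,1→54,s→27,v→51 52:y→38,p→52,1→24,s→52,v→52 53:y→14,p→24,1→14,s→53,v→53 54:y→40,p→40,1→40,s→27,v→54 (ε-aug+det+¬).
'sypp': |S_i|=[62, 53, 27, 5, 1] end={s19} — reject; 4/4 del acc.
's111p': N↓-sim [62, 53, 36, 21, 5, 1] end={s19} ∉↓L; 5/5 deletions ∈↓L.
'yypyss': run [62, 58, 46, 25, 15, 8, 1] end={s19} rej; 6/6 single-dels accept.
'ypysyp': |S_i|=[62, 58, 43, 33, 23, 5, 1] end={s19} rej; 6/6 deletions ∈↓L.
4 obstructions.

Antichain: [sypp, s111p, yypyss, ypysyp].


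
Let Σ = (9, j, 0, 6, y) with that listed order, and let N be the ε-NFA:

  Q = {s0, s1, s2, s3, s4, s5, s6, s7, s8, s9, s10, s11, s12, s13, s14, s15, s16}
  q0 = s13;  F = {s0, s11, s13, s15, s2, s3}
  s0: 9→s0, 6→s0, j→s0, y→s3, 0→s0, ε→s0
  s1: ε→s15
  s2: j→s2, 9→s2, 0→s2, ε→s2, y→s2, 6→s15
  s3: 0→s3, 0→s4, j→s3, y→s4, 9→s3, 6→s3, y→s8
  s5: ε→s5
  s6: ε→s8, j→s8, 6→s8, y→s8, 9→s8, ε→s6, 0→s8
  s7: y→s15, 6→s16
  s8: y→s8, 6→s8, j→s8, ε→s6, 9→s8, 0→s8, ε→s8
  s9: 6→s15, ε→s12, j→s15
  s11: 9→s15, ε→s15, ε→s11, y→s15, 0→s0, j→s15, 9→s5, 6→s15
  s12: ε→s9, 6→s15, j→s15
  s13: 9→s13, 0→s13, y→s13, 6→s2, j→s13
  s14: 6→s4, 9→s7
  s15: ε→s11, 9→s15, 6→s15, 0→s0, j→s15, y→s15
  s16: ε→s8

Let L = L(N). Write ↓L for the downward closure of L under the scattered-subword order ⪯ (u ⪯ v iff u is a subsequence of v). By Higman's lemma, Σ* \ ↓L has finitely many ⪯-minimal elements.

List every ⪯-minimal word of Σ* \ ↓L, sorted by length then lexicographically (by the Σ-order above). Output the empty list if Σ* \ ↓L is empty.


|Q|=17, |F|=6, |δ|=65 (14 ε).
min D↑ (6 st, q0=0, F={5}): 0:9→0,j→0,0→0,6→1,y→0 1:9→1,j→1,0→1,6→2,y→1 2:9→2,j→2,0→3,6→2,y→2 3:9→3,j→3,0→3,6→3,y→4 4:9→4,j→4,0→4,6→4,y→5 5:9→5,j→5,0→5,6→5,y→5 [Hopcroft].
'660yy': run [10, 9, 8, 5, 4, 3] end={s4,s6,s8} ∉↓L; 5/5 deletions ∈↓L.
1 obstructions.

Antichain: [660yy].


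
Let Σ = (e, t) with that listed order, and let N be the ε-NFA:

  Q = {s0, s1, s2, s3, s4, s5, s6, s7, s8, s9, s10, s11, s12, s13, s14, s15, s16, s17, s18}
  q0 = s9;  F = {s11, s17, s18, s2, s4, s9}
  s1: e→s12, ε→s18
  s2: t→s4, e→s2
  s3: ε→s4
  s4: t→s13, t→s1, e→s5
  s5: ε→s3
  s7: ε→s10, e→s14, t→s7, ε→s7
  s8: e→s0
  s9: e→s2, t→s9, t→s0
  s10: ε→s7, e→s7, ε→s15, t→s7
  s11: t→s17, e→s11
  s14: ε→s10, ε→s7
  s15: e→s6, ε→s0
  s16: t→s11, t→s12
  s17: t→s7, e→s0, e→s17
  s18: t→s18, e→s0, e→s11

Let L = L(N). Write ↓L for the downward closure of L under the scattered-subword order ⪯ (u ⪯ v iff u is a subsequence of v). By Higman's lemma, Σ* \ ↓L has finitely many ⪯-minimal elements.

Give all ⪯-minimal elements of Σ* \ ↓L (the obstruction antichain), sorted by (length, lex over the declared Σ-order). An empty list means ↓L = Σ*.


Antichain: [ettett].

|Q|=19, |F|=6, |δ|=35 (10 ε).
min D↑ (7 st, q0=0, F={6}): 0:e→1,t→0 1:e→1,t→2 2:e→2,t→3 3:e→4,t→3 4:e→4,t→5 5:e→5,t→6 6:e→6,t→6.
'ettett': |S_i|=[17, 16, 15, 12, 9, 7, 6] end={s0,s10,s14,s15,s6,s7} ∉↓L; 6/6 single-dels accept.
1 words, ⪯-incomp.
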